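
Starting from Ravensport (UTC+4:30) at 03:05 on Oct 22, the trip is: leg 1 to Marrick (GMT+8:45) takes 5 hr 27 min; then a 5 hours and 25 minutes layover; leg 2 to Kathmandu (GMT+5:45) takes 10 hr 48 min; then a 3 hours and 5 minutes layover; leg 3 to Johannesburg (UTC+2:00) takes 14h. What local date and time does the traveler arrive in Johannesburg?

15:20 on October 23

Convert departure to UTC: 03:05 − 4:30 = 22:35 UTC on Oct 21.
Add 5 hours 27 minutes leg 1 → 04:02 UTC (Oct 22).
Add 5 hours and 25 minutes layover in Marrick → 09:27 UTC.
Add 10 hours 48 minutes leg 2 → 20:15 UTC.
Add 3 hours and 5 minutes layover in Kathmandu → 23:20 UTC.
Add 14 hours leg 3 → 13:20 UTC (Oct 23).
Johannesburg is UTC+2:00, so local arrival = 13:20 + 2:00 = 15:20 on Oct 23.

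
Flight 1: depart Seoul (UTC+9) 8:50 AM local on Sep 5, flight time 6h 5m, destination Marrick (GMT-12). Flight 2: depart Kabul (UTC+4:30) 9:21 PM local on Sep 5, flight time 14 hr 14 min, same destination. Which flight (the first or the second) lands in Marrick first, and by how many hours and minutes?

the first, by 25 hours 10 minutes

Flight 1 in UTC: 8:50 AM − 9:00 = 11:50 PM on Sep 4.
+6 hours and 5 minutes → arrive 5:55 AM UTC on Sep 5.
Flight 2 in UTC: 9:21 PM − 4:30 = 4:51 PM on Sep 5.
+14 hours 14 minutes → arrive 7:05 AM UTC on Sep 6.
Flight 1 lands earlier by 25 hours 10 minutes.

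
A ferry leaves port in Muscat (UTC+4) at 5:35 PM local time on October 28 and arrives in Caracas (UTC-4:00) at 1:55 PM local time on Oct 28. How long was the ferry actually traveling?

4 hours 20 minutes

Departure in UTC: 5:35 PM − 4:00 = 1:35 PM on Oct 28.
Arrival in UTC: 1:55 PM + 4:00 = 5:55 PM on Oct 28.
Elapsed = 5:55 PM − 1:35 PM = 4 hours 20 minutes.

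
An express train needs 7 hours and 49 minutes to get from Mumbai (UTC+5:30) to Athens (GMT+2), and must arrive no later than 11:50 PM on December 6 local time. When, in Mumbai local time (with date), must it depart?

Target arrival in UTC: 11:50 PM − 2:00 = 9:50 PM on Dec 6.
Subtract 7 hours and 49 minutes → departure 2:01 PM UTC on Dec 6.
Mumbai is UTC+5:30: 2:01 PM + 5:30 = 7:31 PM on Dec 6.

7:31 PM on December 6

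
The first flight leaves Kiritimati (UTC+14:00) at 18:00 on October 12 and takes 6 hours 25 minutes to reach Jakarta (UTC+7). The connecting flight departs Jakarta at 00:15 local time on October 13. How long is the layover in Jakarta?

6 hours 50 minutes

Convert departure to UTC: 18:00 − 14:00 = 04:00 UTC on Oct 12.
Add 6 hours 25 minutes flight time → 10:25 UTC.
Jakarta is UTC+7:00, so local arrival = 10:25 + 7:00 = 17:25 on Oct 12.
Layover = 00:15 − 17:25 (+1 day) = 6 hours 50 minutes.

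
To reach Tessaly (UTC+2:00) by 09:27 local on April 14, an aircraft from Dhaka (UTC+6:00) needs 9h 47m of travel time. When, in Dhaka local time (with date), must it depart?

03:40 on April 14

Target arrival in UTC: 09:27 − 2:00 = 07:27 on Apr 14.
Subtract 9 hours and 47 minutes → departure 21:40 UTC on Apr 13.
Dhaka is UTC+6:00: 21:40 + 6:00 = 03:40 on Apr 14.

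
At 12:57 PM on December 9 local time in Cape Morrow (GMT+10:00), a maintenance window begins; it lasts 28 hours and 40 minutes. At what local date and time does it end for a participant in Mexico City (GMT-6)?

Convert start to UTC: 12:57 PM − 10:00 = 2:57 AM UTC on Dec 9.
Add 28 hours 40 minutes duration → 7:37 AM UTC (Dec 10).
Mexico City is UTC−6:00, so local end time = 7:37 AM − 6:00 = 1:37 AM on Dec 10.

1:37 AM on December 10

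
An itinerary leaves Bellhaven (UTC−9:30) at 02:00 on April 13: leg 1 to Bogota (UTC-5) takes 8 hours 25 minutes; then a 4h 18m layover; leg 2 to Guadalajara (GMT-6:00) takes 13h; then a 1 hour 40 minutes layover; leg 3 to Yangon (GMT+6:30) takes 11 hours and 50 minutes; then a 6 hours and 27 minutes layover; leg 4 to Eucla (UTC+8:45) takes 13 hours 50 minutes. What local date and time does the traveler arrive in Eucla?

Convert departure to UTC: 02:00 + 9:30 = 11:30 UTC on Apr 13.
Add 8 hours 25 minutes leg 1 → 19:55 UTC.
Add 4 hours 18 minutes layover in Bogota → 00:13 UTC (Apr 14).
Add 13 hours leg 2 → 13:13 UTC.
Add 1 hour 40 minutes layover in Guadalajara → 14:53 UTC.
Add 11 hours 50 minutes leg 3 → 02:43 UTC (Apr 15).
Add 6 hours and 27 minutes layover in Yangon → 09:10 UTC.
Add 13 hours and 50 minutes leg 4 → 23:00 UTC.
Eucla is UTC+8:45, so local arrival = 23:00 + 8:45 = 07:45 on Apr 16.

07:45 on April 16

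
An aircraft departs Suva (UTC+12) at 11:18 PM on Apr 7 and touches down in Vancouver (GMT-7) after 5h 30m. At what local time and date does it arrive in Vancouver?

9:48 AM on April 7

Convert departure to UTC: 11:18 PM − 12:00 = 11:18 AM UTC on Apr 7.
Add 5 hours 30 minutes travel time → 4:48 PM UTC.
Vancouver is UTC−7:00, so local arrival = 4:48 PM − 7:00 = 9:48 AM on Apr 7.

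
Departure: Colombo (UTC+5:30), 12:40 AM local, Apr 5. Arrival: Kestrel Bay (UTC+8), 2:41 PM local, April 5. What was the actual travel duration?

Kestrel Bay is 2:30 ahead of Colombo.
Clock-face elapsed time (ignoring zones) is 14 hours 1 minute.
Actual elapsed = 14 hours 1 minute − 2:30 = 11 hours 31 minutes.

11 hours 31 minutes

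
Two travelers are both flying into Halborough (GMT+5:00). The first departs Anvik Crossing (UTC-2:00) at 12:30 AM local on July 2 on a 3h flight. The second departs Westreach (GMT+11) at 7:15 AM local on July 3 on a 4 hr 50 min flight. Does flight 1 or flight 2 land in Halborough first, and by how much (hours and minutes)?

Flight 1 in UTC: 12:30 AM + 2:00 = 2:30 AM on Jul 2.
+3 hours → arrive 5:30 AM UTC on Jul 2.
Flight 2 in UTC: 7:15 AM − 11:00 = 8:15 PM on Jul 2.
+4 hours and 50 minutes → arrive 1:05 AM UTC on Jul 3.
Flight 1 lands earlier by 19 hours 35 minutes.

the first, by 19 hours 35 minutes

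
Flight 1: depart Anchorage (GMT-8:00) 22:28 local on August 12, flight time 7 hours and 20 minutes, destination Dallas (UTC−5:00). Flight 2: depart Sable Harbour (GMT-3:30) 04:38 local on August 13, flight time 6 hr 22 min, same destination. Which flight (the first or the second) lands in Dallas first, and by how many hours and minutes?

Flight 1 in UTC: 22:28 + 8:00 = 06:28 on Aug 13.
+7 hours 20 minutes → arrive 13:48 UTC on Aug 13.
Flight 2 in UTC: 04:38 + 3:30 = 08:08 on Aug 13.
+6 hours and 22 minutes → arrive 14:30 UTC on Aug 13.
Flight 1 lands earlier by 42 minutes.

the first, by 42 minutes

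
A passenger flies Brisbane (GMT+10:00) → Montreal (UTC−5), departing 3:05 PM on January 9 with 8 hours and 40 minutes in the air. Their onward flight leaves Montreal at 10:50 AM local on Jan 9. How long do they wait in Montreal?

Convert departure to UTC: 3:05 PM − 10:00 = 5:05 AM UTC on Jan 9.
Add 8 hours and 40 minutes flight time → 1:45 PM UTC.
Montreal is UTC−5:00, so local arrival = 1:45 PM − 5:00 = 8:45 AM on Jan 9.
Layover = 10:50 AM − 8:45 AM = 2 hours 5 minutes.

2 hours 5 minutes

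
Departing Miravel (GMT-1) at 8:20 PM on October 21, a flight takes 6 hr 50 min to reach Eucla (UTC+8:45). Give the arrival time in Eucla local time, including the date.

12:55 PM on Oct 22

Convert departure to UTC: 8:20 PM + 1:00 = 9:20 PM UTC on Oct 21.
Add 6 hours and 50 minutes travel time → 4:10 AM UTC (Oct 22).
Eucla is UTC+8:45, so local arrival = 4:10 AM + 8:45 = 12:55 PM on Oct 22.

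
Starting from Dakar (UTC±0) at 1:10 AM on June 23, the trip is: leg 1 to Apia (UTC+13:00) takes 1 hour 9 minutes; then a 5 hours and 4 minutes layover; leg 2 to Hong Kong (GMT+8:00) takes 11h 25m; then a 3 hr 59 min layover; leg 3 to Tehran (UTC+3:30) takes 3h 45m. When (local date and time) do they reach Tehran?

Dakar is at UTC+0, so departure is already 1:10 AM UTC on Jun 23.
Add 1 hour 9 minutes leg 1 → 2:19 AM UTC.
Add 5 hours 4 minutes layover in Apia → 7:23 AM UTC.
Add 11 hours and 25 minutes leg 2 → 6:48 PM UTC.
Add 3 hours and 59 minutes layover in Hong Kong → 10:47 PM UTC.
Add 3 hours and 45 minutes leg 3 → 2:32 AM UTC (Jun 24).
Tehran is UTC+3:30, so local arrival = 2:32 AM + 3:30 = 6:02 AM on Jun 24.

6:02 AM on June 24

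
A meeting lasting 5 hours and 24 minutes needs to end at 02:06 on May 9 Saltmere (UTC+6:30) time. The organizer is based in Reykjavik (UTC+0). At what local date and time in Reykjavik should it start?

Target end time in UTC: 02:06 − 6:30 = 19:36 on May 8.
Subtract 5 hours 24 minutes → start 14:12 UTC on May 8.
Reykjavik is UTC+0, so start is 14:12 on May 8.

14:12 on May 8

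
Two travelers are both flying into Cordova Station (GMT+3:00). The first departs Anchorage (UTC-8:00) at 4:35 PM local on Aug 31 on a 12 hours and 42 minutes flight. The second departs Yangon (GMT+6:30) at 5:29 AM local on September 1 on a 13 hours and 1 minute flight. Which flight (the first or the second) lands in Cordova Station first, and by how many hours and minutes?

the second, by 1 hour 17 minutes

Flight 1 in UTC: 4:35 PM + 8:00 = 12:35 AM on Sep 1.
+12 hours 42 minutes → arrive 1:17 PM UTC on Sep 1.
Flight 2 in UTC: 5:29 AM − 6:30 = 10:59 PM on Aug 31.
+13 hours and 1 minute → arrive 12:00 PM UTC on Sep 1.
Flight 2 lands earlier by 1 hour 17 minutes.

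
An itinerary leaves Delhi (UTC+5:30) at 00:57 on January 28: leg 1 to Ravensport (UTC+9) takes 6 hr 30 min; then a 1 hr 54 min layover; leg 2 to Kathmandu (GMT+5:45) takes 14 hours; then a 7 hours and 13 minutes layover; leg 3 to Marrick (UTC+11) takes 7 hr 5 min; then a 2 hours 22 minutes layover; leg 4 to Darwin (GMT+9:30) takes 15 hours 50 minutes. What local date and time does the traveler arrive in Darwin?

11:51 on January 30

Convert departure to UTC: 00:57 − 5:30 = 19:27 UTC on Jan 27.
Add 6 hours and 30 minutes leg 1 → 01:57 UTC (Jan 28).
Add 1 hour 54 minutes layover in Ravensport → 03:51 UTC.
Add 14 hours leg 2 → 17:51 UTC.
Add 7 hours and 13 minutes layover in Kathmandu → 01:04 UTC (Jan 29).
Add 7 hours 5 minutes leg 3 → 08:09 UTC.
Add 2 hours 22 minutes layover in Marrick → 10:31 UTC.
Add 15 hours and 50 minutes leg 4 → 02:21 UTC (Jan 30).
Darwin is UTC+9:30, so local arrival = 02:21 + 9:30 = 11:51 on Jan 30.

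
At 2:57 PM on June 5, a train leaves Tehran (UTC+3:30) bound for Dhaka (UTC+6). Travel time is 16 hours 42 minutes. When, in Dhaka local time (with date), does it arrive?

Convert departure to UTC: 2:57 PM − 3:30 = 11:27 AM UTC on Jun 5.
Add 16 hours and 42 minutes travel time → 4:09 AM UTC (Jun 6).
Dhaka is UTC+6:00, so local arrival = 4:09 AM + 6:00 = 10:09 AM on Jun 6.

10:09 AM on Jun 6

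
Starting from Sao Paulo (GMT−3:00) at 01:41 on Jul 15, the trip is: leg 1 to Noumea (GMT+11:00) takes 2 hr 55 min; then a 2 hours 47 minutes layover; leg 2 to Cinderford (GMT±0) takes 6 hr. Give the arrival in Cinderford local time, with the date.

Convert departure to UTC: 01:41 + 3:00 = 04:41 UTC on Jul 15.
Add 2 hours and 55 minutes leg 1 → 07:36 UTC.
Add 2 hours and 47 minutes layover in Noumea → 10:23 UTC.
Add 6 hours leg 2 → 16:23 UTC.
Cinderford is UTC+0, so local arrival is the same: 16:23 on Jul 15.

16:23 on Jul 15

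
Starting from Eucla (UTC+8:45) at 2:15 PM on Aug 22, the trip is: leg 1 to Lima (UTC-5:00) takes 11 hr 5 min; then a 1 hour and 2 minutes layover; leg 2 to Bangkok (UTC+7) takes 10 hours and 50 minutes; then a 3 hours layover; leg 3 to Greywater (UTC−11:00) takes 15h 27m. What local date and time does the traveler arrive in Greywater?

Convert departure to UTC: 2:15 PM − 8:45 = 5:30 AM UTC on Aug 22.
Add 11 hours 5 minutes leg 1 → 4:35 PM UTC.
Add 1 hour 2 minutes layover in Lima → 5:37 PM UTC.
Add 10 hours 50 minutes leg 2 → 4:27 AM UTC (Aug 23).
Add 3 hours layover in Bangkok → 7:27 AM UTC.
Add 15 hours and 27 minutes leg 3 → 10:54 PM UTC.
Greywater is UTC−11:00, so local arrival = 10:54 PM − 11:00 = 11:54 AM on Aug 23.

11:54 AM on August 23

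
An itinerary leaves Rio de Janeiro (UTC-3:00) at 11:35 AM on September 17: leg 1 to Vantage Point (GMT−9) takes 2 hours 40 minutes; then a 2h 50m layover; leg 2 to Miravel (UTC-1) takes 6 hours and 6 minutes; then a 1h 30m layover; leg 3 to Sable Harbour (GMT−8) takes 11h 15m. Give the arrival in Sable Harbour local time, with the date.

Convert departure to UTC: 11:35 AM + 3:00 = 2:35 PM UTC on Sep 17.
Add 2 hours 40 minutes leg 1 → 5:15 PM UTC.
Add 2 hours 50 minutes layover in Vantage Point → 8:05 PM UTC.
Add 6 hours 6 minutes leg 2 → 2:11 AM UTC (Sep 18).
Add 1 hour 30 minutes layover in Miravel → 3:41 AM UTC.
Add 11 hours and 15 minutes leg 3 → 2:56 PM UTC.
Sable Harbour is UTC−8:00, so local arrival = 2:56 PM − 8:00 = 6:56 AM on Sep 18.

6:56 AM on September 18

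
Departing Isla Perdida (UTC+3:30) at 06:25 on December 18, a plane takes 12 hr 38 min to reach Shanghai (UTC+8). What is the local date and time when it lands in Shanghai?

Convert departure to UTC: 06:25 − 3:30 = 02:55 UTC on Dec 18.
Add 12 hours and 38 minutes travel time → 15:33 UTC.
Shanghai is UTC+8:00, so local arrival = 15:33 + 8:00 = 23:33 on Dec 18.

23:33 on December 18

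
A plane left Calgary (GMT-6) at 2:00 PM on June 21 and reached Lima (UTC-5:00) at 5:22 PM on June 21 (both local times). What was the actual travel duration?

2 hours 22 minutes

Departure in UTC: 2:00 PM + 6:00 = 8:00 PM on Jun 21.
Arrival in UTC: 5:22 PM + 5:00 = 10:22 PM on Jun 21.
Elapsed = 10:22 PM − 8:00 PM = 2 hours 22 minutes.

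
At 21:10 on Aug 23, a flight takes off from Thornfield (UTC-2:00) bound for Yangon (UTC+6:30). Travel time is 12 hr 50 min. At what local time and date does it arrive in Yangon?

Yangon is 8:30 ahead of Thornfield.
After 12 hours and 50 minutes it is 10:00 (Aug 24) in Thornfield.
Shift by the zone difference: 10:00 + 8:30 = 18:30 on Aug 24 in Yangon.

18:30 on August 24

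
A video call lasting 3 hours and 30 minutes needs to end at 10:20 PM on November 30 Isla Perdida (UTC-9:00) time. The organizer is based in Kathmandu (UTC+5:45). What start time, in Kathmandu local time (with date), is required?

9:35 AM on December 1

Target end time in UTC: 10:20 PM + 9:00 = 7:20 AM on Dec 1.
Subtract 3 hours and 30 minutes → start 3:50 AM UTC on Dec 1.
Kathmandu is UTC+5:45: 3:50 AM + 5:45 = 9:35 AM on Dec 1.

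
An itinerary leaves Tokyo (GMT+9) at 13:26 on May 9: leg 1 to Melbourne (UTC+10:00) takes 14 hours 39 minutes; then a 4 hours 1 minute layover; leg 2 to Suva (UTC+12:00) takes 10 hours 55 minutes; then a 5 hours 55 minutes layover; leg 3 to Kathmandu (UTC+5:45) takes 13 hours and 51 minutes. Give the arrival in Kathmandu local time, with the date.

Convert departure to UTC: 13:26 − 9:00 = 04:26 UTC on May 9.
Add 14 hours and 39 minutes leg 1 → 19:05 UTC.
Add 4 hours and 1 minute layover in Melbourne → 23:06 UTC.
Add 10 hours and 55 minutes leg 2 → 10:01 UTC (May 10).
Add 5 hours 55 minutes layover in Suva → 15:56 UTC.
Add 13 hours and 51 minutes leg 3 → 05:47 UTC (May 11).
Kathmandu is UTC+5:45, so local arrival = 05:47 + 5:45 = 11:32 on May 11.

11:32 on May 11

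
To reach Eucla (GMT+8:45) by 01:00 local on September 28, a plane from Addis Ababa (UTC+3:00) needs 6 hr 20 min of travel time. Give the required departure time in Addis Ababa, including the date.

Target arrival in UTC: 01:00 − 8:45 = 16:15 on Sep 27.
Subtract 6 hours and 20 minutes → departure 09:55 UTC on Sep 27.
Addis Ababa is UTC+3:00: 09:55 + 3:00 = 12:55 on Sep 27.

12:55 on Sep 27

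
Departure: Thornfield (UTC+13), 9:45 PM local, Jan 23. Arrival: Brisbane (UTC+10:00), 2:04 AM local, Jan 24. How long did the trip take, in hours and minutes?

Brisbane is 3:00 behind Thornfield.
Clock-face elapsed time (ignoring zones) is 4 hours 19 minutes.
Actual elapsed = 4 hours 19 minutes + 3:00 = 7 hours 19 minutes.

7 hours 19 minutes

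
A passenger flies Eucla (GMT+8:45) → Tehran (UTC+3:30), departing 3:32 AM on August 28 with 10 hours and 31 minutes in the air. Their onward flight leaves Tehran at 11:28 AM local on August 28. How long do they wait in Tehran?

Convert departure to UTC: 3:32 AM − 8:45 = 6:47 PM UTC on Aug 27.
Add 10 hours 31 minutes flight time → 5:18 AM UTC (Aug 28).
Tehran is UTC+3:30, so local arrival = 5:18 AM + 3:30 = 8:48 AM on Aug 28.
Layover = 11:28 AM − 8:48 AM = 2 hours 40 minutes.

2 hours 40 minutes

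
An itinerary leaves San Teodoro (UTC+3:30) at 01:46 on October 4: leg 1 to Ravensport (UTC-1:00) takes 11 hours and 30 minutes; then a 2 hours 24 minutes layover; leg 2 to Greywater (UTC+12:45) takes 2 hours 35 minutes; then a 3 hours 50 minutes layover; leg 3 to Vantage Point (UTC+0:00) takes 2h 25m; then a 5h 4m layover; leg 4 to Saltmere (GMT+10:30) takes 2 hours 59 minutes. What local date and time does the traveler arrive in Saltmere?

Convert departure to UTC: 01:46 − 3:30 = 22:16 UTC on Oct 3.
Add 11 hours and 30 minutes leg 1 → 09:46 UTC (Oct 4).
Add 2 hours 24 minutes layover in Ravensport → 12:10 UTC.
Add 2 hours 35 minutes leg 2 → 14:45 UTC.
Add 3 hours and 50 minutes layover in Greywater → 18:35 UTC.
Add 2 hours 25 minutes leg 3 → 21:00 UTC.
Add 5 hours 4 minutes layover in Vantage Point → 02:04 UTC (Oct 5).
Add 2 hours and 59 minutes leg 4 → 05:03 UTC.
Saltmere is UTC+10:30, so local arrival = 05:03 + 10:30 = 15:33 on Oct 5.

15:33 on Oct 5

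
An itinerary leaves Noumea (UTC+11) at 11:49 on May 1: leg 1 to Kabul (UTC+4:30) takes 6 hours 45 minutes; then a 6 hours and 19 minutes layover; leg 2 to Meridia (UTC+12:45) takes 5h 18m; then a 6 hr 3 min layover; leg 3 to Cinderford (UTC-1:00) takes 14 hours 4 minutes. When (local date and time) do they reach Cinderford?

14:18 on May 2

Convert departure to UTC: 11:49 − 11:00 = 00:49 UTC on May 1.
Add 6 hours 45 minutes leg 1 → 07:34 UTC.
Add 6 hours and 19 minutes layover in Kabul → 13:53 UTC.
Add 5 hours 18 minutes leg 2 → 19:11 UTC.
Add 6 hours and 3 minutes layover in Meridia → 01:14 UTC (May 2).
Add 14 hours 4 minutes leg 3 → 15:18 UTC.
Cinderford is UTC−1:00, so local arrival = 15:18 − 1:00 = 14:18 on May 2.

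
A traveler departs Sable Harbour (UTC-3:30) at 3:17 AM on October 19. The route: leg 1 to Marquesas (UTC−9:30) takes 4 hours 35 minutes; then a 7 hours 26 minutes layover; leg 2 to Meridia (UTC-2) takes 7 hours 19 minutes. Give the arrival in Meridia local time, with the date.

Convert departure to UTC: 3:17 AM + 3:30 = 6:47 AM UTC on Oct 19.
Add 4 hours 35 minutes leg 1 → 11:22 AM UTC.
Add 7 hours and 26 minutes layover in Marquesas → 6:48 PM UTC.
Add 7 hours and 19 minutes leg 2 → 2:07 AM UTC (Oct 20).
Meridia is UTC−2:00, so local arrival = 2:07 AM − 2:00 = 12:07 AM on Oct 20.

12:07 AM on October 20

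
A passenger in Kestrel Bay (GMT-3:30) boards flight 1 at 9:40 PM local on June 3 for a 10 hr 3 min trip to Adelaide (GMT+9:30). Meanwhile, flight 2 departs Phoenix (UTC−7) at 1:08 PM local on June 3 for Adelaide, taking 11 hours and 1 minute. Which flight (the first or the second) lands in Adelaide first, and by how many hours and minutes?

Flight 1 in UTC: 9:40 PM + 3:30 = 1:10 AM on Jun 4.
+10 hours 3 minutes → arrive 11:13 AM UTC on Jun 4.
Flight 2 in UTC: 1:08 PM + 7:00 = 8:08 PM on Jun 3.
+11 hours and 1 minute → arrive 7:09 AM UTC on Jun 4.
Flight 2 lands earlier by 4 hours 4 minutes.

the second, by 4 hours 4 minutes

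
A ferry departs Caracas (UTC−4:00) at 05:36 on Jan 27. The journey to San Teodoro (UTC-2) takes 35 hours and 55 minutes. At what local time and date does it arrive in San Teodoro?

Convert departure to UTC: 05:36 + 4:00 = 09:36 UTC on Jan 27.
Add 35 hours 55 minutes travel time → 21:31 UTC (Jan 28).
San Teodoro is UTC−2:00, so local arrival = 21:31 − 2:00 = 19:31 on Jan 28.

19:31 on Jan 28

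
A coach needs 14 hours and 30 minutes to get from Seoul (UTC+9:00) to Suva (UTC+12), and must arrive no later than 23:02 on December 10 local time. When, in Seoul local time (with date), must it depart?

Target arrival in UTC: 23:02 − 12:00 = 11:02 on Dec 10.
Subtract 14 hours and 30 minutes → departure 20:32 UTC on Dec 9.
Seoul is UTC+9:00: 20:32 + 9:00 = 05:32 on Dec 10.

05:32 on Dec 10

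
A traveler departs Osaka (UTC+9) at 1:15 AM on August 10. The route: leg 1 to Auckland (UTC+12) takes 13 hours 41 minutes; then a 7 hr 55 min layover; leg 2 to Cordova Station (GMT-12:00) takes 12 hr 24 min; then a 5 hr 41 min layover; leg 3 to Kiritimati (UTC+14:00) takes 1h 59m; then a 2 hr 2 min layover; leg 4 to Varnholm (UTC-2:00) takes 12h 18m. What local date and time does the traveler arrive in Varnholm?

Convert departure to UTC: 1:15 AM − 9:00 = 4:15 PM UTC on Aug 9.
Add 13 hours and 41 minutes leg 1 → 5:56 AM UTC (Aug 10).
Add 7 hours 55 minutes layover in Auckland → 1:51 PM UTC.
Add 12 hours 24 minutes leg 2 → 2:15 AM UTC (Aug 11).
Add 5 hours 41 minutes layover in Cordova Station → 7:56 AM UTC.
Add 1 hour 59 minutes leg 3 → 9:55 AM UTC.
Add 2 hours and 2 minutes layover in Kiritimati → 11:57 AM UTC.
Add 12 hours 18 minutes leg 4 → 12:15 AM UTC (Aug 12).
Varnholm is UTC−2:00, so local arrival = 12:15 AM − 2:00 = 10:15 PM on Aug 11.

10:15 PM on August 11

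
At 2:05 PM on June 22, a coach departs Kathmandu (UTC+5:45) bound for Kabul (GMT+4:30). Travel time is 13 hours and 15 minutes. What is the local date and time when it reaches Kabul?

2:05 AM on Jun 23

Convert departure to UTC: 2:05 PM − 5:45 = 8:20 AM UTC on Jun 22.
Add 13 hours 15 minutes travel time → 9:35 PM UTC.
Kabul is UTC+4:30, so local arrival = 9:35 PM + 4:30 = 2:05 AM on Jun 23.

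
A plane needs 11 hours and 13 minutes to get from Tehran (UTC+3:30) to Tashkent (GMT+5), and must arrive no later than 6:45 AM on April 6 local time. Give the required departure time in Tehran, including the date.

6:02 PM on Apr 5

Target arrival in UTC: 6:45 AM − 5:00 = 1:45 AM on Apr 6.
Subtract 11 hours and 13 minutes → departure 2:32 PM UTC on Apr 5.
Tehran is UTC+3:30: 2:32 PM + 3:30 = 6:02 PM on Apr 5.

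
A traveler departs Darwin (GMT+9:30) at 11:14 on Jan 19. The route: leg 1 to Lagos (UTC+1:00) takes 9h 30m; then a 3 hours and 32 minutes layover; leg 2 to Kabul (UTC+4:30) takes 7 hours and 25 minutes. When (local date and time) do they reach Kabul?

02:41 on Jan 20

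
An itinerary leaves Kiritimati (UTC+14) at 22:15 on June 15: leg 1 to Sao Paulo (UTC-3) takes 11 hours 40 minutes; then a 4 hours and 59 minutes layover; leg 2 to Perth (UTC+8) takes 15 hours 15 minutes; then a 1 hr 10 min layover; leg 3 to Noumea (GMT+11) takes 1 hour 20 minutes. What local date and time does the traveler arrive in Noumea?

05:39 on Jun 17

Convert departure to UTC: 22:15 − 14:00 = 08:15 UTC on Jun 15.
Add 11 hours and 40 minutes leg 1 → 19:55 UTC.
Add 4 hours 59 minutes layover in Sao Paulo → 00:54 UTC (Jun 16).
Add 15 hours and 15 minutes leg 2 → 16:09 UTC.
Add 1 hour and 10 minutes layover in Perth → 17:19 UTC.
Add 1 hour 20 minutes leg 3 → 18:39 UTC.
Noumea is UTC+11:00, so local arrival = 18:39 + 11:00 = 05:39 on Jun 17.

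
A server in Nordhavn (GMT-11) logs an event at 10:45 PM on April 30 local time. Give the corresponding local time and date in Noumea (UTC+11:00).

Noumea is 22:00 ahead of Nordhavn.
Shift by the zone difference: 10:45 PM + 22:00 = 8:45 PM on May 1 in Noumea.

8:45 PM on May 1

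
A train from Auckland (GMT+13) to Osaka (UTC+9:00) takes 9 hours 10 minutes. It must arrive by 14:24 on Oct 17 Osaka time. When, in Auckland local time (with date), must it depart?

Target arrival in UTC: 14:24 − 9:00 = 05:24 on Oct 17.
Subtract 9 hours and 10 minutes → departure 20:14 UTC on Oct 16.
Auckland is UTC+13:00: 20:14 + 13:00 = 09:14 on Oct 17.

09:14 on Oct 17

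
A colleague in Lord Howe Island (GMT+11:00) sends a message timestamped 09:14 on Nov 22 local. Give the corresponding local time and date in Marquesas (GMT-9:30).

In UTC: 09:14 − 11:00 = 22:14 on Nov 21.
Marquesas is UTC−9:30: 22:14 − 9:30 = 12:44 on Nov 21.

12:44 on Nov 21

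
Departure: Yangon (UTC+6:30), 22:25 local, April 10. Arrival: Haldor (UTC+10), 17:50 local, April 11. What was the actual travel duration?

15 hours 55 minutes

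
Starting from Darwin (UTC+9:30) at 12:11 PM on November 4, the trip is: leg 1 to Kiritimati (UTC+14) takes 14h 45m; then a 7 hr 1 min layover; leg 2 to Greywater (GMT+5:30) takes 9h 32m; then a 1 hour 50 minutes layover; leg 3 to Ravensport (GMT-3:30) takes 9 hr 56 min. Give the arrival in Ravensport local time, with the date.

6:15 PM on November 5

Convert departure to UTC: 12:11 PM − 9:30 = 2:41 AM UTC on Nov 4.
Add 14 hours and 45 minutes leg 1 → 5:26 PM UTC.
Add 7 hours and 1 minute layover in Kiritimati → 12:27 AM UTC (Nov 5).
Add 9 hours and 32 minutes leg 2 → 9:59 AM UTC.
Add 1 hour and 50 minutes layover in Greywater → 11:49 AM UTC.
Add 9 hours 56 minutes leg 3 → 9:45 PM UTC.
Ravensport is UTC−3:30, so local arrival = 9:45 PM − 3:30 = 6:15 PM on Nov 5.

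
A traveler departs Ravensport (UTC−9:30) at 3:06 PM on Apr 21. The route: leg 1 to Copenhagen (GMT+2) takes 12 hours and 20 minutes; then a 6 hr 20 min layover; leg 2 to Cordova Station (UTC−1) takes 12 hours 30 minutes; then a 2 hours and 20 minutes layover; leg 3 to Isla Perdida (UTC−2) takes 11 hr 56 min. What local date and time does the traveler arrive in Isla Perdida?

8:02 PM on April 23

Convert departure to UTC: 3:06 PM + 9:30 = 12:36 AM UTC on Apr 22.
Add 12 hours 20 minutes leg 1 → 12:56 PM UTC.
Add 6 hours and 20 minutes layover in Copenhagen → 7:16 PM UTC.
Add 12 hours 30 minutes leg 2 → 7:46 AM UTC (Apr 23).
Add 2 hours 20 minutes layover in Cordova Station → 10:06 AM UTC.
Add 11 hours and 56 minutes leg 3 → 10:02 PM UTC.
Isla Perdida is UTC−2:00, so local arrival = 10:02 PM − 2:00 = 8:02 PM on Apr 23.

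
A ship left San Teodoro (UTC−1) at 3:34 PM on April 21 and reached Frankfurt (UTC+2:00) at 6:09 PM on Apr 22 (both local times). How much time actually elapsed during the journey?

Departure in UTC: 3:34 PM + 1:00 = 4:34 PM on Apr 21.
Arrival in UTC: 6:09 PM − 2:00 = 4:09 PM on Apr 22.
Elapsed = 4:09 PM − 4:34 PM (+1 day) = 23 hours 35 minutes.

23 hours 35 minutes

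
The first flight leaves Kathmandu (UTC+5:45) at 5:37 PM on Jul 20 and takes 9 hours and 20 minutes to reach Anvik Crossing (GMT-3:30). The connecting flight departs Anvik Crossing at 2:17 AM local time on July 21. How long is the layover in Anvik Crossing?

8 hours 35 minutes

Convert departure to UTC: 5:37 PM − 5:45 = 11:52 AM UTC on Jul 20.
Add 9 hours and 20 minutes flight time → 9:12 PM UTC.
Anvik Crossing is UTC−3:30, so local arrival = 9:12 PM − 3:30 = 5:42 PM on Jul 20.
Layover = 2:17 AM − 5:42 PM (+1 day) = 8 hours 35 minutes.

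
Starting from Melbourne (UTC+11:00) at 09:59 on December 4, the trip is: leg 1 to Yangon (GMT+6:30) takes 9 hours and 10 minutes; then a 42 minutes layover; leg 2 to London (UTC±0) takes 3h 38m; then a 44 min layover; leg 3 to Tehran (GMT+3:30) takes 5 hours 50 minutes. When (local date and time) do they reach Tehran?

22:33 on December 4

Convert departure to UTC: 09:59 − 11:00 = 22:59 UTC on Dec 3.
Add 9 hours 10 minutes leg 1 → 08:09 UTC (Dec 4).
Add 42 minutes layover in Yangon → 08:51 UTC.
Add 3 hours 38 minutes leg 2 → 12:29 UTC.
Add 44 minutes layover in London → 13:13 UTC.
Add 5 hours and 50 minutes leg 3 → 19:03 UTC.
Tehran is UTC+3:30, so local arrival = 19:03 + 3:30 = 22:33 on Dec 4.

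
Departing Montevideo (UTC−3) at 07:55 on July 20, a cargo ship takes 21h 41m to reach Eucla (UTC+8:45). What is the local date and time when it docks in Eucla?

17:21 on July 21

Convert departure to UTC: 07:55 + 3:00 = 10:55 UTC on Jul 20.
Add 21 hours 41 minutes travel time → 08:36 UTC (Jul 21).
Eucla is UTC+8:45, so local arrival = 08:36 + 8:45 = 17:21 on Jul 21.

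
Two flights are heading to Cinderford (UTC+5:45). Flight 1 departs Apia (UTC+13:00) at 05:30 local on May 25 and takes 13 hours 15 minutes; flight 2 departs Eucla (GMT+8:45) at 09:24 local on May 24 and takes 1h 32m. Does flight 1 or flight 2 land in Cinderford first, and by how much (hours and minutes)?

the second, by 27 hours 34 minutes

Flight 1 in UTC: 05:30 − 13:00 = 16:30 on May 24.
+13 hours and 15 minutes → arrive 05:45 UTC on May 25.
Flight 2 in UTC: 09:24 − 8:45 = 00:39 on May 24.
+1 hour and 32 minutes → arrive 02:11 UTC on May 24.
Flight 2 lands earlier by 27 hours 34 minutes.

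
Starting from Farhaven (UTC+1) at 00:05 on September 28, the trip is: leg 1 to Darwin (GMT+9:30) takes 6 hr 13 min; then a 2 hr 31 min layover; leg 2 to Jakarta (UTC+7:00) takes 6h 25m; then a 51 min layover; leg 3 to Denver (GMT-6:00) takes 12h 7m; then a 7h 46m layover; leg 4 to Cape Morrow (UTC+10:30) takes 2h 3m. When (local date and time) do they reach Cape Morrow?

23:31 on Sep 29

Convert departure to UTC: 00:05 − 1:00 = 23:05 UTC on Sep 27.
Add 6 hours and 13 minutes leg 1 → 05:18 UTC (Sep 28).
Add 2 hours and 31 minutes layover in Darwin → 07:49 UTC.
Add 6 hours and 25 minutes leg 2 → 14:14 UTC.
Add 51 minutes layover in Jakarta → 15:05 UTC.
Add 12 hours 7 minutes leg 3 → 03:12 UTC (Sep 29).
Add 7 hours and 46 minutes layover in Denver → 10:58 UTC.
Add 2 hours 3 minutes leg 4 → 13:01 UTC.
Cape Morrow is UTC+10:30, so local arrival = 13:01 + 10:30 = 23:31 on Sep 29.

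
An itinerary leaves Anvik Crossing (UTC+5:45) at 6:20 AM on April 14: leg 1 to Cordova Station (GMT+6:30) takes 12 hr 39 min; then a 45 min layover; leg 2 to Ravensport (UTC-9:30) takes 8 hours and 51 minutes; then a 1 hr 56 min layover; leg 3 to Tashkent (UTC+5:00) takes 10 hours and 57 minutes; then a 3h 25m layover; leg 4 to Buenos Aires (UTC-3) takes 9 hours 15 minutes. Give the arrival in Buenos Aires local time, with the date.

9:23 PM on April 15

Convert departure to UTC: 6:20 AM − 5:45 = 12:35 AM UTC on Apr 14.
Add 12 hours 39 minutes leg 1 → 1:14 PM UTC.
Add 45 minutes layover in Cordova Station → 1:59 PM UTC.
Add 8 hours and 51 minutes leg 2 → 10:50 PM UTC.
Add 1 hour 56 minutes layover in Ravensport → 12:46 AM UTC (Apr 15).
Add 10 hours 57 minutes leg 3 → 11:43 AM UTC.
Add 3 hours 25 minutes layover in Tashkent → 3:08 PM UTC.
Add 9 hours 15 minutes leg 4 → 12:23 AM UTC (Apr 16).
Buenos Aires is UTC−3:00, so local arrival = 12:23 AM − 3:00 = 9:23 PM on Apr 15.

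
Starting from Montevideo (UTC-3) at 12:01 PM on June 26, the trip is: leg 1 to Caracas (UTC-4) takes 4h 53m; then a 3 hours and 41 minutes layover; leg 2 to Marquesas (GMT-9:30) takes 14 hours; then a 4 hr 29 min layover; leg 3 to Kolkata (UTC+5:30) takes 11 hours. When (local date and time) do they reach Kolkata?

Convert departure to UTC: 12:01 PM + 3:00 = 3:01 PM UTC on Jun 26.
Add 4 hours and 53 minutes leg 1 → 7:54 PM UTC.
Add 3 hours and 41 minutes layover in Caracas → 11:35 PM UTC.
Add 14 hours leg 2 → 1:35 PM UTC (Jun 27).
Add 4 hours 29 minutes layover in Marquesas → 6:04 PM UTC.
Add 11 hours leg 3 → 5:04 AM UTC (Jun 28).
Kolkata is UTC+5:30, so local arrival = 5:04 AM + 5:30 = 10:34 AM on Jun 28.

10:34 AM on June 28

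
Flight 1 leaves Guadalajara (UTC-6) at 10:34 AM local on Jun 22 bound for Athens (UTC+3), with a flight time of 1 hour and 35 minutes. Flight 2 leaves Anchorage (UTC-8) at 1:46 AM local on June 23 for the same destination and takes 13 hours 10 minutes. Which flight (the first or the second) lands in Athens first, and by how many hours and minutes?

Flight 1 in UTC: 10:34 AM + 6:00 = 4:34 PM on Jun 22.
+1 hour and 35 minutes → arrive 6:09 PM UTC on Jun 22.
Flight 2 in UTC: 1:46 AM + 8:00 = 9:46 AM on Jun 23.
+13 hours and 10 minutes → arrive 10:56 PM UTC on Jun 23.
Flight 1 lands earlier by 28 hours 47 minutes.

the first, by 28 hours 47 minutes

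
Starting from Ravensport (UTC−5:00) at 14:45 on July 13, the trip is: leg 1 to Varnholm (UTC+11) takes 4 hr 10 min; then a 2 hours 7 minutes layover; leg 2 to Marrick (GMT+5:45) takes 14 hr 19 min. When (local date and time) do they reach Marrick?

22:06 on July 14

Convert departure to UTC: 14:45 + 5:00 = 19:45 UTC on Jul 13.
Add 4 hours and 10 minutes leg 1 → 23:55 UTC.
Add 2 hours and 7 minutes layover in Varnholm → 02:02 UTC (Jul 14).
Add 14 hours 19 minutes leg 2 → 16:21 UTC.
Marrick is UTC+5:45, so local arrival = 16:21 + 5:45 = 22:06 on Jul 14.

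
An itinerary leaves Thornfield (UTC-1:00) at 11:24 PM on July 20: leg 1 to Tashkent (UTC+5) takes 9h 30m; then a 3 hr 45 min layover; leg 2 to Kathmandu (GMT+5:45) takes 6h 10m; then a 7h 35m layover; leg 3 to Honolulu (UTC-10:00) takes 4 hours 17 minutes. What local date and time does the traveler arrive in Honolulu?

Convert departure to UTC: 11:24 PM + 1:00 = 12:24 AM UTC on Jul 21.
Add 9 hours 30 minutes leg 1 → 9:54 AM UTC.
Add 3 hours and 45 minutes layover in Tashkent → 1:39 PM UTC.
Add 6 hours and 10 minutes leg 2 → 7:49 PM UTC.
Add 7 hours and 35 minutes layover in Kathmandu → 3:24 AM UTC (Jul 22).
Add 4 hours and 17 minutes leg 3 → 7:41 AM UTC.
Honolulu is UTC−10:00, so local arrival = 7:41 AM − 10:00 = 9:41 PM on Jul 21.

9:41 PM on Jul 21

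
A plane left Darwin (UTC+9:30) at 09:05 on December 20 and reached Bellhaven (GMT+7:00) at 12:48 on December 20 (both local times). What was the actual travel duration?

Bellhaven is 2:30 behind Darwin.
Clock-face elapsed time (ignoring zones) is 3 hours 43 minutes.
Actual elapsed = 3 hours 43 minutes + 2:30 = 6 hours 13 minutes.

6 hours 13 minutes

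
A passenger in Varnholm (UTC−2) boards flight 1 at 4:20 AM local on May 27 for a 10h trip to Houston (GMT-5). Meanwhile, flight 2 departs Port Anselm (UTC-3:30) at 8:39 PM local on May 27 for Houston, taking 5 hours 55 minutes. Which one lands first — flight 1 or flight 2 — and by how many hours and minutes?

Flight 1 in UTC: 4:20 AM + 2:00 = 6:20 AM on May 27.
+10 hours → arrive 4:20 PM UTC on May 27.
Flight 2 in UTC: 8:39 PM + 3:30 = 12:09 AM on May 28.
+5 hours and 55 minutes → arrive 6:04 AM UTC on May 28.
Flight 1 lands earlier by 13 hours 44 minutes.

the first, by 13 hours 44 minutes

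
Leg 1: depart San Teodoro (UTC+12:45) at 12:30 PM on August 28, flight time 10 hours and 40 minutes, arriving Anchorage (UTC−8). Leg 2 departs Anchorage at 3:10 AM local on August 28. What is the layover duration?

45 minutes

Convert departure to UTC: 12:30 PM − 12:45 = 11:45 PM UTC on Aug 27.
Add 10 hours 40 minutes flight time → 10:25 AM UTC (Aug 28).
Anchorage is UTC−8:00, so local arrival = 10:25 AM − 8:00 = 2:25 AM on Aug 28.
Layover = 3:10 AM − 2:25 AM = 45 minutes.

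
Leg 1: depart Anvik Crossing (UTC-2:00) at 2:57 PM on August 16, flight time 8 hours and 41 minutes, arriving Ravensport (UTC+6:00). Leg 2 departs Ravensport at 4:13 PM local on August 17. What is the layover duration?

Convert departure to UTC: 2:57 PM + 2:00 = 4:57 PM UTC on Aug 16.
Add 8 hours 41 minutes flight time → 1:38 AM UTC (Aug 17).
Ravensport is UTC+6:00, so local arrival = 1:38 AM + 6:00 = 7:38 AM on Aug 17.
Layover = 4:13 PM − 7:38 AM = 8 hours 35 minutes.

8 hours 35 minutes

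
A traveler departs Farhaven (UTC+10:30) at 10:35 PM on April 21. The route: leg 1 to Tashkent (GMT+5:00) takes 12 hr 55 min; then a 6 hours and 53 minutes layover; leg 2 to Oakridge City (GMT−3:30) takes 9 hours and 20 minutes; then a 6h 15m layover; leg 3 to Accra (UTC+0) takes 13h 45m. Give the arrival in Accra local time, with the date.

Convert departure to UTC: 10:35 PM − 10:30 = 12:05 PM UTC on Apr 21.
Add 12 hours 55 minutes leg 1 → 1:00 AM UTC (Apr 22).
Add 6 hours and 53 minutes layover in Tashkent → 7:53 AM UTC.
Add 9 hours 20 minutes leg 2 → 5:13 PM UTC.
Add 6 hours 15 minutes layover in Oakridge City → 11:28 PM UTC.
Add 13 hours and 45 minutes leg 3 → 1:13 PM UTC (Apr 23).
Accra is UTC+0, so local arrival is the same: 1:13 PM on Apr 23.

1:13 PM on April 23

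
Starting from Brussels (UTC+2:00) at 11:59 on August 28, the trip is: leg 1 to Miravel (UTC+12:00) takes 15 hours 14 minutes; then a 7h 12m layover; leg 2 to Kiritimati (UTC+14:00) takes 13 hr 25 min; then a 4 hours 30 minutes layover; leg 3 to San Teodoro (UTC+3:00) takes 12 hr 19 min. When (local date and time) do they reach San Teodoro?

17:39 on August 30

Convert departure to UTC: 11:59 − 2:00 = 09:59 UTC on Aug 28.
Add 15 hours and 14 minutes leg 1 → 01:13 UTC (Aug 29).
Add 7 hours 12 minutes layover in Miravel → 08:25 UTC.
Add 13 hours 25 minutes leg 2 → 21:50 UTC.
Add 4 hours and 30 minutes layover in Kiritimati → 02:20 UTC (Aug 30).
Add 12 hours and 19 minutes leg 3 → 14:39 UTC.
San Teodoro is UTC+3:00, so local arrival = 14:39 + 3:00 = 17:39 on Aug 30.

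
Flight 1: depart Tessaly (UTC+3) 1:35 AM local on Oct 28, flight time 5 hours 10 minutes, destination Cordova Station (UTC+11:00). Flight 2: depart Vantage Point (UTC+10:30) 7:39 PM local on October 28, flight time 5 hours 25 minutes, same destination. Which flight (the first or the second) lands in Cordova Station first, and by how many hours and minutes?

the first, by 10 hours 49 minutes

Flight 1 in UTC: 1:35 AM − 3:00 = 10:35 PM on Oct 27.
+5 hours and 10 minutes → arrive 3:45 AM UTC on Oct 28.
Flight 2 in UTC: 7:39 PM − 10:30 = 9:09 AM on Oct 28.
+5 hours and 25 minutes → arrive 2:34 PM UTC on Oct 28.
Flight 1 lands earlier by 10 hours 49 minutes.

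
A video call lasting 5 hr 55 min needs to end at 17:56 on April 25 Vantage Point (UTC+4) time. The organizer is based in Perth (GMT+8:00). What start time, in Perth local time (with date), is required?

16:01 on April 25

Target end time in UTC: 17:56 − 4:00 = 13:56 on Apr 25.
Subtract 5 hours and 55 minutes → start 08:01 UTC on Apr 25.
Perth is UTC+8:00: 08:01 + 8:00 = 16:01 on Apr 25.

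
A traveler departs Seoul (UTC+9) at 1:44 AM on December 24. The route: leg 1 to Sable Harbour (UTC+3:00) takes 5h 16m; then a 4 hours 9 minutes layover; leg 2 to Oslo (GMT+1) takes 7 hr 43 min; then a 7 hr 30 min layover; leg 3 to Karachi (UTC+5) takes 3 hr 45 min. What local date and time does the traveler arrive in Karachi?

Convert departure to UTC: 1:44 AM − 9:00 = 4:44 PM UTC on Dec 23.
Add 5 hours 16 minutes leg 1 → 10:00 PM UTC.
Add 4 hours 9 minutes layover in Sable Harbour → 2:09 AM UTC (Dec 24).
Add 7 hours and 43 minutes leg 2 → 9:52 AM UTC.
Add 7 hours and 30 minutes layover in Oslo → 5:22 PM UTC.
Add 3 hours and 45 minutes leg 3 → 9:07 PM UTC.
Karachi is UTC+5:00, so local arrival = 9:07 PM + 5:00 = 2:07 AM on Dec 25.

2:07 AM on Dec 25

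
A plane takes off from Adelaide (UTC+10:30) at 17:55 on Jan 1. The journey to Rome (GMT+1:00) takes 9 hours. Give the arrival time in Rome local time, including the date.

17:25 on Jan 1

Convert departure to UTC: 17:55 − 10:30 = 07:25 UTC on Jan 1.
Add 9 hours travel time → 16:25 UTC.
Rome is UTC+1:00, so local arrival = 16:25 + 1:00 = 17:25 on Jan 1.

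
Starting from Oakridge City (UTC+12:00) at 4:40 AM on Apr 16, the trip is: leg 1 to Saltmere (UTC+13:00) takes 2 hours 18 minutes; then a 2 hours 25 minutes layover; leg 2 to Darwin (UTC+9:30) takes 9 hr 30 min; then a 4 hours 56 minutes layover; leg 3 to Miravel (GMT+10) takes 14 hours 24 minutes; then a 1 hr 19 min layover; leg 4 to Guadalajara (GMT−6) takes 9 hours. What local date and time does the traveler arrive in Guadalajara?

6:32 AM on April 17

Convert departure to UTC: 4:40 AM − 12:00 = 4:40 PM UTC on Apr 15.
Add 2 hours and 18 minutes leg 1 → 6:58 PM UTC.
Add 2 hours 25 minutes layover in Saltmere → 9:23 PM UTC.
Add 9 hours and 30 minutes leg 2 → 6:53 AM UTC (Apr 16).
Add 4 hours 56 minutes layover in Darwin → 11:49 AM UTC.
Add 14 hours 24 minutes leg 3 → 2:13 AM UTC (Apr 17).
Add 1 hour and 19 minutes layover in Miravel → 3:32 AM UTC.
Add 9 hours leg 4 → 12:32 PM UTC.
Guadalajara is UTC−6:00, so local arrival = 12:32 PM − 6:00 = 6:32 AM on Apr 17.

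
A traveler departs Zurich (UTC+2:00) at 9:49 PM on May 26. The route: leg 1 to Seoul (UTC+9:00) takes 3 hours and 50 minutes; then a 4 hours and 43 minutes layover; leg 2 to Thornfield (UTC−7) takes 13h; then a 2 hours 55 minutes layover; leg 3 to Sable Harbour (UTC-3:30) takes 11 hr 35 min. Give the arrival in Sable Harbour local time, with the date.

4:22 AM on May 28

Convert departure to UTC: 9:49 PM − 2:00 = 7:49 PM UTC on May 26.
Add 3 hours 50 minutes leg 1 → 11:39 PM UTC.
Add 4 hours and 43 minutes layover in Seoul → 4:22 AM UTC (May 27).
Add 13 hours leg 2 → 5:22 PM UTC.
Add 2 hours 55 minutes layover in Thornfield → 8:17 PM UTC.
Add 11 hours 35 minutes leg 3 → 7:52 AM UTC (May 28).
Sable Harbour is UTC−3:30, so local arrival = 7:52 AM − 3:30 = 4:22 AM on May 28.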